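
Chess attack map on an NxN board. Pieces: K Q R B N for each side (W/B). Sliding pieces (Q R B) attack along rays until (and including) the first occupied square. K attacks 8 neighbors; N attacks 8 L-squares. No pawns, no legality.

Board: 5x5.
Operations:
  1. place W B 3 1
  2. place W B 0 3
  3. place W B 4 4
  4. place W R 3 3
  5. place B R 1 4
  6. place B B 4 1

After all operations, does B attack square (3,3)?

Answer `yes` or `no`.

Op 1: place WB@(3,1)
Op 2: place WB@(0,3)
Op 3: place WB@(4,4)
Op 4: place WR@(3,3)
Op 5: place BR@(1,4)
Op 6: place BB@(4,1)
Per-piece attacks for B:
  BR@(1,4): attacks (1,3) (1,2) (1,1) (1,0) (2,4) (3,4) (4,4) (0,4) [ray(1,0) blocked at (4,4)]
  BB@(4,1): attacks (3,2) (2,3) (1,4) (3,0) [ray(-1,1) blocked at (1,4)]
B attacks (3,3): no

Answer: no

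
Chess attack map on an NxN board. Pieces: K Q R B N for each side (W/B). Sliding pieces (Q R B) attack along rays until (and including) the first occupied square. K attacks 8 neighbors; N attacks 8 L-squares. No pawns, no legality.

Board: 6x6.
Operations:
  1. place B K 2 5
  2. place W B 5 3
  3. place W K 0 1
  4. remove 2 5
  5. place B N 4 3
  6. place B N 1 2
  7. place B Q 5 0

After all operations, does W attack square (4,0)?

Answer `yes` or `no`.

Op 1: place BK@(2,5)
Op 2: place WB@(5,3)
Op 3: place WK@(0,1)
Op 4: remove (2,5)
Op 5: place BN@(4,3)
Op 6: place BN@(1,2)
Op 7: place BQ@(5,0)
Per-piece attacks for W:
  WK@(0,1): attacks (0,2) (0,0) (1,1) (1,2) (1,0)
  WB@(5,3): attacks (4,4) (3,5) (4,2) (3,1) (2,0)
W attacks (4,0): no

Answer: no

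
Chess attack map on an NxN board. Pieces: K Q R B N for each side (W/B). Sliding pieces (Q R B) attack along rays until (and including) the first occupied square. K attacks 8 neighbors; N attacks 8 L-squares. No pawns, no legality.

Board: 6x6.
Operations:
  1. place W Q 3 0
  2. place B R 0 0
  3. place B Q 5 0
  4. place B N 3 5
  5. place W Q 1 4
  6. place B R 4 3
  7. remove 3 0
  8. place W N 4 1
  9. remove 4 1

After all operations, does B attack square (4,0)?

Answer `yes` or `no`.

Answer: yes

Derivation:
Op 1: place WQ@(3,0)
Op 2: place BR@(0,0)
Op 3: place BQ@(5,0)
Op 4: place BN@(3,5)
Op 5: place WQ@(1,4)
Op 6: place BR@(4,3)
Op 7: remove (3,0)
Op 8: place WN@(4,1)
Op 9: remove (4,1)
Per-piece attacks for B:
  BR@(0,0): attacks (0,1) (0,2) (0,3) (0,4) (0,5) (1,0) (2,0) (3,0) (4,0) (5,0) [ray(1,0) blocked at (5,0)]
  BN@(3,5): attacks (4,3) (5,4) (2,3) (1,4)
  BR@(4,3): attacks (4,4) (4,5) (4,2) (4,1) (4,0) (5,3) (3,3) (2,3) (1,3) (0,3)
  BQ@(5,0): attacks (5,1) (5,2) (5,3) (5,4) (5,5) (4,0) (3,0) (2,0) (1,0) (0,0) (4,1) (3,2) (2,3) (1,4) [ray(-1,0) blocked at (0,0); ray(-1,1) blocked at (1,4)]
B attacks (4,0): yes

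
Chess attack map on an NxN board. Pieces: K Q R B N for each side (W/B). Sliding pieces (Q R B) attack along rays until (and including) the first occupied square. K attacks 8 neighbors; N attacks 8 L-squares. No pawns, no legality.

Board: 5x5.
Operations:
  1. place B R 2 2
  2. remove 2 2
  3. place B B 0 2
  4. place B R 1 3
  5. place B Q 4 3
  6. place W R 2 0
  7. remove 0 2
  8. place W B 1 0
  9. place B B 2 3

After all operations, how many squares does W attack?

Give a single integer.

Answer: 9

Derivation:
Op 1: place BR@(2,2)
Op 2: remove (2,2)
Op 3: place BB@(0,2)
Op 4: place BR@(1,3)
Op 5: place BQ@(4,3)
Op 6: place WR@(2,0)
Op 7: remove (0,2)
Op 8: place WB@(1,0)
Op 9: place BB@(2,3)
Per-piece attacks for W:
  WB@(1,0): attacks (2,1) (3,2) (4,3) (0,1) [ray(1,1) blocked at (4,3)]
  WR@(2,0): attacks (2,1) (2,2) (2,3) (3,0) (4,0) (1,0) [ray(0,1) blocked at (2,3); ray(-1,0) blocked at (1,0)]
Union (9 distinct): (0,1) (1,0) (2,1) (2,2) (2,3) (3,0) (3,2) (4,0) (4,3)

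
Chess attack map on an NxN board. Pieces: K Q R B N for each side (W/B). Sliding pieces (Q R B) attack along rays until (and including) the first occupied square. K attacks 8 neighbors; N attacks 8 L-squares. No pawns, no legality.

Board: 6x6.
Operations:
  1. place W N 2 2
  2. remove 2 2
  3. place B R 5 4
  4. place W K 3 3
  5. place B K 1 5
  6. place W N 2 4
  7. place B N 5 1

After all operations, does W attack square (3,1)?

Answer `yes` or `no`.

Answer: no

Derivation:
Op 1: place WN@(2,2)
Op 2: remove (2,2)
Op 3: place BR@(5,4)
Op 4: place WK@(3,3)
Op 5: place BK@(1,5)
Op 6: place WN@(2,4)
Op 7: place BN@(5,1)
Per-piece attacks for W:
  WN@(2,4): attacks (4,5) (0,5) (3,2) (4,3) (1,2) (0,3)
  WK@(3,3): attacks (3,4) (3,2) (4,3) (2,3) (4,4) (4,2) (2,4) (2,2)
W attacks (3,1): no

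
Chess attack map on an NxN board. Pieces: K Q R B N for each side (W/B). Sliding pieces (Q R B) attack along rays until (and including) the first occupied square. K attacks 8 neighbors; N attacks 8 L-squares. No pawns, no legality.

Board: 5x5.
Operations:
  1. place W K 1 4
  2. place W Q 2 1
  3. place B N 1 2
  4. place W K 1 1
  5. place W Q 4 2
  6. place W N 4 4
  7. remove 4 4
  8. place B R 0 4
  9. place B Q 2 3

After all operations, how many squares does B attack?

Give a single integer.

Answer: 18

Derivation:
Op 1: place WK@(1,4)
Op 2: place WQ@(2,1)
Op 3: place BN@(1,2)
Op 4: place WK@(1,1)
Op 5: place WQ@(4,2)
Op 6: place WN@(4,4)
Op 7: remove (4,4)
Op 8: place BR@(0,4)
Op 9: place BQ@(2,3)
Per-piece attacks for B:
  BR@(0,4): attacks (0,3) (0,2) (0,1) (0,0) (1,4) [ray(1,0) blocked at (1,4)]
  BN@(1,2): attacks (2,4) (3,3) (0,4) (2,0) (3,1) (0,0)
  BQ@(2,3): attacks (2,4) (2,2) (2,1) (3,3) (4,3) (1,3) (0,3) (3,4) (3,2) (4,1) (1,4) (1,2) [ray(0,-1) blocked at (2,1); ray(-1,1) blocked at (1,4); ray(-1,-1) blocked at (1,2)]
Union (18 distinct): (0,0) (0,1) (0,2) (0,3) (0,4) (1,2) (1,3) (1,4) (2,0) (2,1) (2,2) (2,4) (3,1) (3,2) (3,3) (3,4) (4,1) (4,3)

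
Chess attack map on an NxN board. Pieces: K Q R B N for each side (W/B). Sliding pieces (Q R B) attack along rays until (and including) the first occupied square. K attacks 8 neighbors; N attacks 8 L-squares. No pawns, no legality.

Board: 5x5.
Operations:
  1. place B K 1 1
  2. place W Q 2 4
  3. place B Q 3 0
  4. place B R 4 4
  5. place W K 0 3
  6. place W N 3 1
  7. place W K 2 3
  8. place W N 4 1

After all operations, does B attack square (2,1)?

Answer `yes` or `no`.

Answer: yes

Derivation:
Op 1: place BK@(1,1)
Op 2: place WQ@(2,4)
Op 3: place BQ@(3,0)
Op 4: place BR@(4,4)
Op 5: place WK@(0,3)
Op 6: place WN@(3,1)
Op 7: place WK@(2,3)
Op 8: place WN@(4,1)
Per-piece attacks for B:
  BK@(1,1): attacks (1,2) (1,0) (2,1) (0,1) (2,2) (2,0) (0,2) (0,0)
  BQ@(3,0): attacks (3,1) (4,0) (2,0) (1,0) (0,0) (4,1) (2,1) (1,2) (0,3) [ray(0,1) blocked at (3,1); ray(1,1) blocked at (4,1); ray(-1,1) blocked at (0,3)]
  BR@(4,4): attacks (4,3) (4,2) (4,1) (3,4) (2,4) [ray(0,-1) blocked at (4,1); ray(-1,0) blocked at (2,4)]
B attacks (2,1): yes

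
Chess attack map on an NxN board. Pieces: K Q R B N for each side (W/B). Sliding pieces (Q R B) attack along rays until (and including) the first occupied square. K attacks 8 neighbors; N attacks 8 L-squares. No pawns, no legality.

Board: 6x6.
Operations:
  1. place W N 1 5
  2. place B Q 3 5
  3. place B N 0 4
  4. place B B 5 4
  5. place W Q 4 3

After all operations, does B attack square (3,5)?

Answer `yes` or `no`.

Op 1: place WN@(1,5)
Op 2: place BQ@(3,5)
Op 3: place BN@(0,4)
Op 4: place BB@(5,4)
Op 5: place WQ@(4,3)
Per-piece attacks for B:
  BN@(0,4): attacks (2,5) (1,2) (2,3)
  BQ@(3,5): attacks (3,4) (3,3) (3,2) (3,1) (3,0) (4,5) (5,5) (2,5) (1,5) (4,4) (5,3) (2,4) (1,3) (0,2) [ray(-1,0) blocked at (1,5)]
  BB@(5,4): attacks (4,5) (4,3) [ray(-1,-1) blocked at (4,3)]
B attacks (3,5): no

Answer: no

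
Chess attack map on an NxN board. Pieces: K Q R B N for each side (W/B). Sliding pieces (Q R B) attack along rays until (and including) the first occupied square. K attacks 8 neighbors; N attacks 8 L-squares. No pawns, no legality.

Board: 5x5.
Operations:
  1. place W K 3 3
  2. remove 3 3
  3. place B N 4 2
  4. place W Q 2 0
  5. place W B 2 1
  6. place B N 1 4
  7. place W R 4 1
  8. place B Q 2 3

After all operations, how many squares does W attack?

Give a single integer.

Op 1: place WK@(3,3)
Op 2: remove (3,3)
Op 3: place BN@(4,2)
Op 4: place WQ@(2,0)
Op 5: place WB@(2,1)
Op 6: place BN@(1,4)
Op 7: place WR@(4,1)
Op 8: place BQ@(2,3)
Per-piece attacks for W:
  WQ@(2,0): attacks (2,1) (3,0) (4,0) (1,0) (0,0) (3,1) (4,2) (1,1) (0,2) [ray(0,1) blocked at (2,1); ray(1,1) blocked at (4,2)]
  WB@(2,1): attacks (3,2) (4,3) (3,0) (1,2) (0,3) (1,0)
  WR@(4,1): attacks (4,2) (4,0) (3,1) (2,1) [ray(0,1) blocked at (4,2); ray(-1,0) blocked at (2,1)]
Union (13 distinct): (0,0) (0,2) (0,3) (1,0) (1,1) (1,2) (2,1) (3,0) (3,1) (3,2) (4,0) (4,2) (4,3)

Answer: 13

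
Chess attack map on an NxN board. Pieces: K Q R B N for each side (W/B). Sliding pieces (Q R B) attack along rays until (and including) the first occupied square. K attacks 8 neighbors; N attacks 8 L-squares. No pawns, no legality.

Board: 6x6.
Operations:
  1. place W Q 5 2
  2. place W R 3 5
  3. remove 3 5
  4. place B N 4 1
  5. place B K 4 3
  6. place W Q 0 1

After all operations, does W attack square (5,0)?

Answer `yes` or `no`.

Answer: yes

Derivation:
Op 1: place WQ@(5,2)
Op 2: place WR@(3,5)
Op 3: remove (3,5)
Op 4: place BN@(4,1)
Op 5: place BK@(4,3)
Op 6: place WQ@(0,1)
Per-piece attacks for W:
  WQ@(0,1): attacks (0,2) (0,3) (0,4) (0,5) (0,0) (1,1) (2,1) (3,1) (4,1) (1,2) (2,3) (3,4) (4,5) (1,0) [ray(1,0) blocked at (4,1)]
  WQ@(5,2): attacks (5,3) (5,4) (5,5) (5,1) (5,0) (4,2) (3,2) (2,2) (1,2) (0,2) (4,3) (4,1) [ray(-1,1) blocked at (4,3); ray(-1,-1) blocked at (4,1)]
W attacks (5,0): yes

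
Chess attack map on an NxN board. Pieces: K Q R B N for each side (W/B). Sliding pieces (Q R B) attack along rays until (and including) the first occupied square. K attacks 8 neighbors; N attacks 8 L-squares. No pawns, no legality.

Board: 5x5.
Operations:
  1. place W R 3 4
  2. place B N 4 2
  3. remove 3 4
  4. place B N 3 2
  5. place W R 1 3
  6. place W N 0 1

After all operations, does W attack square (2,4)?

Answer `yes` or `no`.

Answer: no

Derivation:
Op 1: place WR@(3,4)
Op 2: place BN@(4,2)
Op 3: remove (3,4)
Op 4: place BN@(3,2)
Op 5: place WR@(1,3)
Op 6: place WN@(0,1)
Per-piece attacks for W:
  WN@(0,1): attacks (1,3) (2,2) (2,0)
  WR@(1,3): attacks (1,4) (1,2) (1,1) (1,0) (2,3) (3,3) (4,3) (0,3)
W attacks (2,4): no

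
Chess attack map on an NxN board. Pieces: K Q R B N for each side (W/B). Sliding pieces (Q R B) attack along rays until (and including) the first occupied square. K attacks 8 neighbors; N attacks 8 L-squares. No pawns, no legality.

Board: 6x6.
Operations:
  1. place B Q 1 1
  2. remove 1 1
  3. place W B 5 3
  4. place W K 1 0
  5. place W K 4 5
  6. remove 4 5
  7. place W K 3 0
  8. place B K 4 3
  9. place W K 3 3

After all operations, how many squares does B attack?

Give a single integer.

Answer: 8

Derivation:
Op 1: place BQ@(1,1)
Op 2: remove (1,1)
Op 3: place WB@(5,3)
Op 4: place WK@(1,0)
Op 5: place WK@(4,5)
Op 6: remove (4,5)
Op 7: place WK@(3,0)
Op 8: place BK@(4,3)
Op 9: place WK@(3,3)
Per-piece attacks for B:
  BK@(4,3): attacks (4,4) (4,2) (5,3) (3,3) (5,4) (5,2) (3,4) (3,2)
Union (8 distinct): (3,2) (3,3) (3,4) (4,2) (4,4) (5,2) (5,3) (5,4)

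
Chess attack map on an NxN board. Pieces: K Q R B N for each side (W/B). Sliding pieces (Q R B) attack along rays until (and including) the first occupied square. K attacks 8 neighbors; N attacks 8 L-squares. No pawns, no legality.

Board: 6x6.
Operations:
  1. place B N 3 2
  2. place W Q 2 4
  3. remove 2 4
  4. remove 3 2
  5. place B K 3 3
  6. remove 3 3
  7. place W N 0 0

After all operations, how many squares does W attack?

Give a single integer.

Answer: 2

Derivation:
Op 1: place BN@(3,2)
Op 2: place WQ@(2,4)
Op 3: remove (2,4)
Op 4: remove (3,2)
Op 5: place BK@(3,3)
Op 6: remove (3,3)
Op 7: place WN@(0,0)
Per-piece attacks for W:
  WN@(0,0): attacks (1,2) (2,1)
Union (2 distinct): (1,2) (2,1)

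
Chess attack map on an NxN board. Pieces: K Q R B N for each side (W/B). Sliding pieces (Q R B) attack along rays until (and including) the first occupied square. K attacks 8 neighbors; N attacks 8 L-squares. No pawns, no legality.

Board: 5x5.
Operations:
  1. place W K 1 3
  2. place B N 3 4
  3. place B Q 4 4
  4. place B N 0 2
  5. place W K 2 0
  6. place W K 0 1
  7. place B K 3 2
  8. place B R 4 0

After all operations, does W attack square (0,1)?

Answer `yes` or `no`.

Op 1: place WK@(1,3)
Op 2: place BN@(3,4)
Op 3: place BQ@(4,4)
Op 4: place BN@(0,2)
Op 5: place WK@(2,0)
Op 6: place WK@(0,1)
Op 7: place BK@(3,2)
Op 8: place BR@(4,0)
Per-piece attacks for W:
  WK@(0,1): attacks (0,2) (0,0) (1,1) (1,2) (1,0)
  WK@(1,3): attacks (1,4) (1,2) (2,3) (0,3) (2,4) (2,2) (0,4) (0,2)
  WK@(2,0): attacks (2,1) (3,0) (1,0) (3,1) (1,1)
W attacks (0,1): no

Answer: no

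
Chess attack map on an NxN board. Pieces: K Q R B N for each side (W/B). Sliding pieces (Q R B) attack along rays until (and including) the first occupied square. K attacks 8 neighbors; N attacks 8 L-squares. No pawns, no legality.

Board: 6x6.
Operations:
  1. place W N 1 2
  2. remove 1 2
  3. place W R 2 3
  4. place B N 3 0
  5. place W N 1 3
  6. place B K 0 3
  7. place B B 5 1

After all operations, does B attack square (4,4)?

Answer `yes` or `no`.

Answer: no

Derivation:
Op 1: place WN@(1,2)
Op 2: remove (1,2)
Op 3: place WR@(2,3)
Op 4: place BN@(3,0)
Op 5: place WN@(1,3)
Op 6: place BK@(0,3)
Op 7: place BB@(5,1)
Per-piece attacks for B:
  BK@(0,3): attacks (0,4) (0,2) (1,3) (1,4) (1,2)
  BN@(3,0): attacks (4,2) (5,1) (2,2) (1,1)
  BB@(5,1): attacks (4,2) (3,3) (2,4) (1,5) (4,0)
B attacks (4,4): no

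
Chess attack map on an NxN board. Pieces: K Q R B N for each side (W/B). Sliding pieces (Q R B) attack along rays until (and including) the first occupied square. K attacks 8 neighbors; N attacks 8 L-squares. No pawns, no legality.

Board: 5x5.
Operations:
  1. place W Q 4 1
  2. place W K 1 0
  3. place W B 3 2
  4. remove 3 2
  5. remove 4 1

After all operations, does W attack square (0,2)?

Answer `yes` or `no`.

Answer: no

Derivation:
Op 1: place WQ@(4,1)
Op 2: place WK@(1,0)
Op 3: place WB@(3,2)
Op 4: remove (3,2)
Op 5: remove (4,1)
Per-piece attacks for W:
  WK@(1,0): attacks (1,1) (2,0) (0,0) (2,1) (0,1)
W attacks (0,2): no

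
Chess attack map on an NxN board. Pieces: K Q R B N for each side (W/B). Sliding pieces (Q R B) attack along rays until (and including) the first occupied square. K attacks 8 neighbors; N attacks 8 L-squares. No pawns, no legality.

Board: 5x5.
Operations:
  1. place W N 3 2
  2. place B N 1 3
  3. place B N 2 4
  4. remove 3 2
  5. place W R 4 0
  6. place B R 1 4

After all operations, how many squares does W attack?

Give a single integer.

Op 1: place WN@(3,2)
Op 2: place BN@(1,3)
Op 3: place BN@(2,4)
Op 4: remove (3,2)
Op 5: place WR@(4,0)
Op 6: place BR@(1,4)
Per-piece attacks for W:
  WR@(4,0): attacks (4,1) (4,2) (4,3) (4,4) (3,0) (2,0) (1,0) (0,0)
Union (8 distinct): (0,0) (1,0) (2,0) (3,0) (4,1) (4,2) (4,3) (4,4)

Answer: 8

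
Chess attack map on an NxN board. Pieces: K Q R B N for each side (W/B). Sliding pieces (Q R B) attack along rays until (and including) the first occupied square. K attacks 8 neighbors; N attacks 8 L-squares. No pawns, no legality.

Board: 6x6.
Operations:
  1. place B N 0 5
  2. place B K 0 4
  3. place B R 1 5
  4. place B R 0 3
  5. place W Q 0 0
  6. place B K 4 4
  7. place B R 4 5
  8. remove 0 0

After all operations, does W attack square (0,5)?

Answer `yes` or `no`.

Answer: no

Derivation:
Op 1: place BN@(0,5)
Op 2: place BK@(0,4)
Op 3: place BR@(1,5)
Op 4: place BR@(0,3)
Op 5: place WQ@(0,0)
Op 6: place BK@(4,4)
Op 7: place BR@(4,5)
Op 8: remove (0,0)
Per-piece attacks for W:
W attacks (0,5): no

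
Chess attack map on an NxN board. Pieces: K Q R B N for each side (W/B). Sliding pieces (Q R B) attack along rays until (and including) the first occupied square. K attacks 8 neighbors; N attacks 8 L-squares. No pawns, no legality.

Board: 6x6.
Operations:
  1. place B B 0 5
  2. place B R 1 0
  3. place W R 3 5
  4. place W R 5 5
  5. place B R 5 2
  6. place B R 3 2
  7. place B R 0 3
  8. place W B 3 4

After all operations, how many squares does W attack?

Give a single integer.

Op 1: place BB@(0,5)
Op 2: place BR@(1,0)
Op 3: place WR@(3,5)
Op 4: place WR@(5,5)
Op 5: place BR@(5,2)
Op 6: place BR@(3,2)
Op 7: place BR@(0,3)
Op 8: place WB@(3,4)
Per-piece attacks for W:
  WB@(3,4): attacks (4,5) (4,3) (5,2) (2,5) (2,3) (1,2) (0,1) [ray(1,-1) blocked at (5,2)]
  WR@(3,5): attacks (3,4) (4,5) (5,5) (2,5) (1,5) (0,5) [ray(0,-1) blocked at (3,4); ray(1,0) blocked at (5,5); ray(-1,0) blocked at (0,5)]
  WR@(5,5): attacks (5,4) (5,3) (5,2) (4,5) (3,5) [ray(0,-1) blocked at (5,2); ray(-1,0) blocked at (3,5)]
Union (14 distinct): (0,1) (0,5) (1,2) (1,5) (2,3) (2,5) (3,4) (3,5) (4,3) (4,5) (5,2) (5,3) (5,4) (5,5)

Answer: 14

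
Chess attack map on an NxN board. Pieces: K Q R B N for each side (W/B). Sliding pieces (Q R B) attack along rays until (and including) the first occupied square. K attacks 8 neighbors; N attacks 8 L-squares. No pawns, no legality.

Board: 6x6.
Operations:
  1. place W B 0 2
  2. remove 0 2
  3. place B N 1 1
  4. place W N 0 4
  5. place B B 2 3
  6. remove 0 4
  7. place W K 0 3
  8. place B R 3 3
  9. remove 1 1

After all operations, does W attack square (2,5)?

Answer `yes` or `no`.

Op 1: place WB@(0,2)
Op 2: remove (0,2)
Op 3: place BN@(1,1)
Op 4: place WN@(0,4)
Op 5: place BB@(2,3)
Op 6: remove (0,4)
Op 7: place WK@(0,3)
Op 8: place BR@(3,3)
Op 9: remove (1,1)
Per-piece attacks for W:
  WK@(0,3): attacks (0,4) (0,2) (1,3) (1,4) (1,2)
W attacks (2,5): no

Answer: no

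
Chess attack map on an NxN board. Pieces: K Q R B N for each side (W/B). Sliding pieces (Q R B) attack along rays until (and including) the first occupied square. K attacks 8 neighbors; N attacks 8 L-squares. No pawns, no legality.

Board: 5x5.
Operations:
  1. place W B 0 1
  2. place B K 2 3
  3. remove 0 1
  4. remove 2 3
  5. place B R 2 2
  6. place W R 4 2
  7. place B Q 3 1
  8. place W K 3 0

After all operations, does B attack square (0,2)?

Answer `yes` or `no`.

Answer: yes

Derivation:
Op 1: place WB@(0,1)
Op 2: place BK@(2,3)
Op 3: remove (0,1)
Op 4: remove (2,3)
Op 5: place BR@(2,2)
Op 6: place WR@(4,2)
Op 7: place BQ@(3,1)
Op 8: place WK@(3,0)
Per-piece attacks for B:
  BR@(2,2): attacks (2,3) (2,4) (2,1) (2,0) (3,2) (4,2) (1,2) (0,2) [ray(1,0) blocked at (4,2)]
  BQ@(3,1): attacks (3,2) (3,3) (3,4) (3,0) (4,1) (2,1) (1,1) (0,1) (4,2) (4,0) (2,2) (2,0) [ray(0,-1) blocked at (3,0); ray(1,1) blocked at (4,2); ray(-1,1) blocked at (2,2)]
B attacks (0,2): yes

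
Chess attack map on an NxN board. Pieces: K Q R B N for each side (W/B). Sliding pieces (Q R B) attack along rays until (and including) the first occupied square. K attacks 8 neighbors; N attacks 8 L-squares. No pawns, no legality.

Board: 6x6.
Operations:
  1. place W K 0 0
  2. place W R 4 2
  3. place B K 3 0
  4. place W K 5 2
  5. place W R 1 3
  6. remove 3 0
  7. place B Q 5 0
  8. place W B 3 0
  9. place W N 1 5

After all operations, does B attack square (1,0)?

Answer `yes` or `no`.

Op 1: place WK@(0,0)
Op 2: place WR@(4,2)
Op 3: place BK@(3,0)
Op 4: place WK@(5,2)
Op 5: place WR@(1,3)
Op 6: remove (3,0)
Op 7: place BQ@(5,0)
Op 8: place WB@(3,0)
Op 9: place WN@(1,5)
Per-piece attacks for B:
  BQ@(5,0): attacks (5,1) (5,2) (4,0) (3,0) (4,1) (3,2) (2,3) (1,4) (0,5) [ray(0,1) blocked at (5,2); ray(-1,0) blocked at (3,0)]
B attacks (1,0): no

Answer: no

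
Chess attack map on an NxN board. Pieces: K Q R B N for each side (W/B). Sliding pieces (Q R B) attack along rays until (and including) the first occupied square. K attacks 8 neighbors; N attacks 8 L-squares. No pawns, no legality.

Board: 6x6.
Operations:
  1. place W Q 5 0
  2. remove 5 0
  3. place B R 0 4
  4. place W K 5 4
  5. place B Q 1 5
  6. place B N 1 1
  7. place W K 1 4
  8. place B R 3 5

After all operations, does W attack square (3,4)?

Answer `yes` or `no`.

Answer: no

Derivation:
Op 1: place WQ@(5,0)
Op 2: remove (5,0)
Op 3: place BR@(0,4)
Op 4: place WK@(5,4)
Op 5: place BQ@(1,5)
Op 6: place BN@(1,1)
Op 7: place WK@(1,4)
Op 8: place BR@(3,5)
Per-piece attacks for W:
  WK@(1,4): attacks (1,5) (1,3) (2,4) (0,4) (2,5) (2,3) (0,5) (0,3)
  WK@(5,4): attacks (5,5) (5,3) (4,4) (4,5) (4,3)
W attacks (3,4): no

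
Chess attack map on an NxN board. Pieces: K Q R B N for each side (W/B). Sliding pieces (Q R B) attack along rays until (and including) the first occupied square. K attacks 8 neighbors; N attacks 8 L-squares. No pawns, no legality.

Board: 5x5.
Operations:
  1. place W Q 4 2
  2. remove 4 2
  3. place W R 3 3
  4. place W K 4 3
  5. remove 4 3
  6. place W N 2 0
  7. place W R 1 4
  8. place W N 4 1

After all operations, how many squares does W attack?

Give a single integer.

Op 1: place WQ@(4,2)
Op 2: remove (4,2)
Op 3: place WR@(3,3)
Op 4: place WK@(4,3)
Op 5: remove (4,3)
Op 6: place WN@(2,0)
Op 7: place WR@(1,4)
Op 8: place WN@(4,1)
Per-piece attacks for W:
  WR@(1,4): attacks (1,3) (1,2) (1,1) (1,0) (2,4) (3,4) (4,4) (0,4)
  WN@(2,0): attacks (3,2) (4,1) (1,2) (0,1)
  WR@(3,3): attacks (3,4) (3,2) (3,1) (3,0) (4,3) (2,3) (1,3) (0,3)
  WN@(4,1): attacks (3,3) (2,2) (2,0)
Union (19 distinct): (0,1) (0,3) (0,4) (1,0) (1,1) (1,2) (1,3) (2,0) (2,2) (2,3) (2,4) (3,0) (3,1) (3,2) (3,3) (3,4) (4,1) (4,3) (4,4)

Answer: 19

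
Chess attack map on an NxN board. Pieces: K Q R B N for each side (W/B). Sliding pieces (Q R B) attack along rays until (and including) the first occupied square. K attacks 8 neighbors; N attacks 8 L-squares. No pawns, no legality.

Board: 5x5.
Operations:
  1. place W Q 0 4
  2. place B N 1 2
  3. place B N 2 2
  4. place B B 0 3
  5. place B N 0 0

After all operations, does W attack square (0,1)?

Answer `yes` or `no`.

Op 1: place WQ@(0,4)
Op 2: place BN@(1,2)
Op 3: place BN@(2,2)
Op 4: place BB@(0,3)
Op 5: place BN@(0,0)
Per-piece attacks for W:
  WQ@(0,4): attacks (0,3) (1,4) (2,4) (3,4) (4,4) (1,3) (2,2) [ray(0,-1) blocked at (0,3); ray(1,-1) blocked at (2,2)]
W attacks (0,1): no

Answer: no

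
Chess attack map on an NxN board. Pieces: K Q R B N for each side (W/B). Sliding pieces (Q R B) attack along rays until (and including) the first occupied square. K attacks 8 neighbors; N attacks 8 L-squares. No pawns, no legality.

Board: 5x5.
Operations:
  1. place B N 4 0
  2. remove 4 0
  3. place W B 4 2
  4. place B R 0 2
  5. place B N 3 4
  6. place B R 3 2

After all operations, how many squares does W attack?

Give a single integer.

Op 1: place BN@(4,0)
Op 2: remove (4,0)
Op 3: place WB@(4,2)
Op 4: place BR@(0,2)
Op 5: place BN@(3,4)
Op 6: place BR@(3,2)
Per-piece attacks for W:
  WB@(4,2): attacks (3,3) (2,4) (3,1) (2,0)
Union (4 distinct): (2,0) (2,4) (3,1) (3,3)

Answer: 4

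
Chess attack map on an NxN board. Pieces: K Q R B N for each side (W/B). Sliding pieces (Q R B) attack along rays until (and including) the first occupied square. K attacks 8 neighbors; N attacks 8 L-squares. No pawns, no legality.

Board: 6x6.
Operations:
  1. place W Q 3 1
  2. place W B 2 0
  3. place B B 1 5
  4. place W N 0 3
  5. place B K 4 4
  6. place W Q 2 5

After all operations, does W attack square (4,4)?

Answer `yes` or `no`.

Op 1: place WQ@(3,1)
Op 2: place WB@(2,0)
Op 3: place BB@(1,5)
Op 4: place WN@(0,3)
Op 5: place BK@(4,4)
Op 6: place WQ@(2,5)
Per-piece attacks for W:
  WN@(0,3): attacks (1,5) (2,4) (1,1) (2,2)
  WB@(2,0): attacks (3,1) (1,1) (0,2) [ray(1,1) blocked at (3,1)]
  WQ@(2,5): attacks (2,4) (2,3) (2,2) (2,1) (2,0) (3,5) (4,5) (5,5) (1,5) (3,4) (4,3) (5,2) (1,4) (0,3) [ray(0,-1) blocked at (2,0); ray(-1,0) blocked at (1,5); ray(-1,-1) blocked at (0,3)]
  WQ@(3,1): attacks (3,2) (3,3) (3,4) (3,5) (3,0) (4,1) (5,1) (2,1) (1,1) (0,1) (4,2) (5,3) (4,0) (2,2) (1,3) (0,4) (2,0) [ray(-1,-1) blocked at (2,0)]
W attacks (4,4): no

Answer: no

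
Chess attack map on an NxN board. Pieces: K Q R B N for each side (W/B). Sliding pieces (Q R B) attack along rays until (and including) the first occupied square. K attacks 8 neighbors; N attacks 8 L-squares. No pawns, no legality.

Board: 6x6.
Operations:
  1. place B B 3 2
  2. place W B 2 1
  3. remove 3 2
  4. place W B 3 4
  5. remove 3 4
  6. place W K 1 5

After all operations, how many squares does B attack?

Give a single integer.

Op 1: place BB@(3,2)
Op 2: place WB@(2,1)
Op 3: remove (3,2)
Op 4: place WB@(3,4)
Op 5: remove (3,4)
Op 6: place WK@(1,5)
Per-piece attacks for B:
Union (0 distinct): (none)

Answer: 0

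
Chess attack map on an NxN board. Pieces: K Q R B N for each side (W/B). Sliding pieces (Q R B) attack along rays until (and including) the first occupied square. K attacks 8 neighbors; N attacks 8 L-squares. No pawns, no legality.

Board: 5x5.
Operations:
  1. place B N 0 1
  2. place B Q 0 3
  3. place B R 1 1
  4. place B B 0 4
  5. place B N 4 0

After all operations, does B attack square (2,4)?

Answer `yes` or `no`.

Answer: no

Derivation:
Op 1: place BN@(0,1)
Op 2: place BQ@(0,3)
Op 3: place BR@(1,1)
Op 4: place BB@(0,4)
Op 5: place BN@(4,0)
Per-piece attacks for B:
  BN@(0,1): attacks (1,3) (2,2) (2,0)
  BQ@(0,3): attacks (0,4) (0,2) (0,1) (1,3) (2,3) (3,3) (4,3) (1,4) (1,2) (2,1) (3,0) [ray(0,1) blocked at (0,4); ray(0,-1) blocked at (0,1)]
  BB@(0,4): attacks (1,3) (2,2) (3,1) (4,0) [ray(1,-1) blocked at (4,0)]
  BR@(1,1): attacks (1,2) (1,3) (1,4) (1,0) (2,1) (3,1) (4,1) (0,1) [ray(-1,0) blocked at (0,1)]
  BN@(4,0): attacks (3,2) (2,1)
B attacks (2,4): no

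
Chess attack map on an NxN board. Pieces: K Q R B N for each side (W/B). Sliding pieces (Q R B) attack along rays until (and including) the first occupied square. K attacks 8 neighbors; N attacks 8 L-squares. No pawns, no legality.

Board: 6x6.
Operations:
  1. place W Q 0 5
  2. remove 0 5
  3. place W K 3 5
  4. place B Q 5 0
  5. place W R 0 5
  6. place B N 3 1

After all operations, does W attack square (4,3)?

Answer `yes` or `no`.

Answer: no

Derivation:
Op 1: place WQ@(0,5)
Op 2: remove (0,5)
Op 3: place WK@(3,5)
Op 4: place BQ@(5,0)
Op 5: place WR@(0,5)
Op 6: place BN@(3,1)
Per-piece attacks for W:
  WR@(0,5): attacks (0,4) (0,3) (0,2) (0,1) (0,0) (1,5) (2,5) (3,5) [ray(1,0) blocked at (3,5)]
  WK@(3,5): attacks (3,4) (4,5) (2,5) (4,4) (2,4)
W attacks (4,3): no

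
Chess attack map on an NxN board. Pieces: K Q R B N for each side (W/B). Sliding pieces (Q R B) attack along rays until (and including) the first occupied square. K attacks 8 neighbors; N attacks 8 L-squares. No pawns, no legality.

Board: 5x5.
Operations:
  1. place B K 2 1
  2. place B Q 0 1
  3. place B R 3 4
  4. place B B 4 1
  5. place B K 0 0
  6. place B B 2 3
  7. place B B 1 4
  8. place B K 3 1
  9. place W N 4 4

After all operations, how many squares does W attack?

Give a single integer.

Answer: 2

Derivation:
Op 1: place BK@(2,1)
Op 2: place BQ@(0,1)
Op 3: place BR@(3,4)
Op 4: place BB@(4,1)
Op 5: place BK@(0,0)
Op 6: place BB@(2,3)
Op 7: place BB@(1,4)
Op 8: place BK@(3,1)
Op 9: place WN@(4,4)
Per-piece attacks for W:
  WN@(4,4): attacks (3,2) (2,3)
Union (2 distinct): (2,3) (3,2)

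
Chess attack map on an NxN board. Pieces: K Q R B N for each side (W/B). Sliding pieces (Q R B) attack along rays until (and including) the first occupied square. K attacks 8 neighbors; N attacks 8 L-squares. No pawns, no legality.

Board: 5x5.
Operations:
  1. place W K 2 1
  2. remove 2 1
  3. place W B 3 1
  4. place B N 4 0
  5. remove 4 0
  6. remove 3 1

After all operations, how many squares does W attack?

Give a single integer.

Op 1: place WK@(2,1)
Op 2: remove (2,1)
Op 3: place WB@(3,1)
Op 4: place BN@(4,0)
Op 5: remove (4,0)
Op 6: remove (3,1)
Per-piece attacks for W:
Union (0 distinct): (none)

Answer: 0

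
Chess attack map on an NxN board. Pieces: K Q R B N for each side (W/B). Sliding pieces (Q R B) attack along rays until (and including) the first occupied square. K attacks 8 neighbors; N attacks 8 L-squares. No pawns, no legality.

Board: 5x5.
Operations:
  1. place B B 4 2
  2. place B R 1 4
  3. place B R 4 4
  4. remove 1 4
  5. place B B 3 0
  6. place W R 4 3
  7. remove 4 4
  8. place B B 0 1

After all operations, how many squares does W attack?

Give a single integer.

Answer: 6

Derivation:
Op 1: place BB@(4,2)
Op 2: place BR@(1,4)
Op 3: place BR@(4,4)
Op 4: remove (1,4)
Op 5: place BB@(3,0)
Op 6: place WR@(4,3)
Op 7: remove (4,4)
Op 8: place BB@(0,1)
Per-piece attacks for W:
  WR@(4,3): attacks (4,4) (4,2) (3,3) (2,3) (1,3) (0,3) [ray(0,-1) blocked at (4,2)]
Union (6 distinct): (0,3) (1,3) (2,3) (3,3) (4,2) (4,4)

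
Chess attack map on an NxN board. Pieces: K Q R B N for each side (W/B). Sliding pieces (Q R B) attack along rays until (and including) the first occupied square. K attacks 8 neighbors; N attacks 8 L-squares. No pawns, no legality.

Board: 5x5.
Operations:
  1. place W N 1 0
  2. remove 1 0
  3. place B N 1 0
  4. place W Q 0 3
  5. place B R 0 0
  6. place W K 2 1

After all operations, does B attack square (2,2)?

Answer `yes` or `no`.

Op 1: place WN@(1,0)
Op 2: remove (1,0)
Op 3: place BN@(1,0)
Op 4: place WQ@(0,3)
Op 5: place BR@(0,0)
Op 6: place WK@(2,1)
Per-piece attacks for B:
  BR@(0,0): attacks (0,1) (0,2) (0,3) (1,0) [ray(0,1) blocked at (0,3); ray(1,0) blocked at (1,0)]
  BN@(1,0): attacks (2,2) (3,1) (0,2)
B attacks (2,2): yes

Answer: yes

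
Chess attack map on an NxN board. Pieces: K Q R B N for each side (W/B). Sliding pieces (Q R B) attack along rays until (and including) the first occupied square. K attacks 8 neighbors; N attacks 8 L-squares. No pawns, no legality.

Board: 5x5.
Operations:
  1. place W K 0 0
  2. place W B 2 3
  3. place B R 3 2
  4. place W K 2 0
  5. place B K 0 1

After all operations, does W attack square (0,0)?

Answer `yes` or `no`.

Op 1: place WK@(0,0)
Op 2: place WB@(2,3)
Op 3: place BR@(3,2)
Op 4: place WK@(2,0)
Op 5: place BK@(0,1)
Per-piece attacks for W:
  WK@(0,0): attacks (0,1) (1,0) (1,1)
  WK@(2,0): attacks (2,1) (3,0) (1,0) (3,1) (1,1)
  WB@(2,3): attacks (3,4) (3,2) (1,4) (1,2) (0,1) [ray(1,-1) blocked at (3,2); ray(-1,-1) blocked at (0,1)]
W attacks (0,0): no

Answer: no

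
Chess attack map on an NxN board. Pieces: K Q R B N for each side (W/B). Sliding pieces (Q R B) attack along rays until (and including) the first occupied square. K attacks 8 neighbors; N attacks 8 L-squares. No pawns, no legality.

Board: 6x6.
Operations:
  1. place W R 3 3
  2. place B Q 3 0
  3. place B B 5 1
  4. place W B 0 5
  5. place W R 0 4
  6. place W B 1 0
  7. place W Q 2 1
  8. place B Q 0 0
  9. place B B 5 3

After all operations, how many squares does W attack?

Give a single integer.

Op 1: place WR@(3,3)
Op 2: place BQ@(3,0)
Op 3: place BB@(5,1)
Op 4: place WB@(0,5)
Op 5: place WR@(0,4)
Op 6: place WB@(1,0)
Op 7: place WQ@(2,1)
Op 8: place BQ@(0,0)
Op 9: place BB@(5,3)
Per-piece attacks for W:
  WR@(0,4): attacks (0,5) (0,3) (0,2) (0,1) (0,0) (1,4) (2,4) (3,4) (4,4) (5,4) [ray(0,1) blocked at (0,5); ray(0,-1) blocked at (0,0)]
  WB@(0,5): attacks (1,4) (2,3) (3,2) (4,1) (5,0)
  WB@(1,0): attacks (2,1) (0,1) [ray(1,1) blocked at (2,1)]
  WQ@(2,1): attacks (2,2) (2,3) (2,4) (2,5) (2,0) (3,1) (4,1) (5,1) (1,1) (0,1) (3,2) (4,3) (5,4) (3,0) (1,2) (0,3) (1,0) [ray(1,0) blocked at (5,1); ray(1,-1) blocked at (3,0); ray(-1,-1) blocked at (1,0)]
  WR@(3,3): attacks (3,4) (3,5) (3,2) (3,1) (3,0) (4,3) (5,3) (2,3) (1,3) (0,3) [ray(0,-1) blocked at (3,0); ray(1,0) blocked at (5,3)]
Union (28 distinct): (0,0) (0,1) (0,2) (0,3) (0,5) (1,0) (1,1) (1,2) (1,3) (1,4) (2,0) (2,1) (2,2) (2,3) (2,4) (2,5) (3,0) (3,1) (3,2) (3,4) (3,5) (4,1) (4,3) (4,4) (5,0) (5,1) (5,3) (5,4)

Answer: 28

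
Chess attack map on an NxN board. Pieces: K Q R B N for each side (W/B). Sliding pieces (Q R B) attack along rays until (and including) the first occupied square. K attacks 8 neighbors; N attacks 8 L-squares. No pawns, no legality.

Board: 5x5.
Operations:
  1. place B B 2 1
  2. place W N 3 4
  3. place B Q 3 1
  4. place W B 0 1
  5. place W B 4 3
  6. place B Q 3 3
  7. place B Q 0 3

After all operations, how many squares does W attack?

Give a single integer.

Op 1: place BB@(2,1)
Op 2: place WN@(3,4)
Op 3: place BQ@(3,1)
Op 4: place WB@(0,1)
Op 5: place WB@(4,3)
Op 6: place BQ@(3,3)
Op 7: place BQ@(0,3)
Per-piece attacks for W:
  WB@(0,1): attacks (1,2) (2,3) (3,4) (1,0) [ray(1,1) blocked at (3,4)]
  WN@(3,4): attacks (4,2) (2,2) (1,3)
  WB@(4,3): attacks (3,4) (3,2) (2,1) [ray(-1,1) blocked at (3,4); ray(-1,-1) blocked at (2,1)]
Union (9 distinct): (1,0) (1,2) (1,3) (2,1) (2,2) (2,3) (3,2) (3,4) (4,2)

Answer: 9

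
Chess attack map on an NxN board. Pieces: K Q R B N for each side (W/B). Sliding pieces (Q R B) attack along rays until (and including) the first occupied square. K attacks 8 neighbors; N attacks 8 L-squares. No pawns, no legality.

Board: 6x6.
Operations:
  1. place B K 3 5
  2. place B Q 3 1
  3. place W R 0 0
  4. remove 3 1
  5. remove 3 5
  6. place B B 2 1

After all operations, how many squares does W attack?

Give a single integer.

Op 1: place BK@(3,5)
Op 2: place BQ@(3,1)
Op 3: place WR@(0,0)
Op 4: remove (3,1)
Op 5: remove (3,5)
Op 6: place BB@(2,1)
Per-piece attacks for W:
  WR@(0,0): attacks (0,1) (0,2) (0,3) (0,4) (0,5) (1,0) (2,0) (3,0) (4,0) (5,0)
Union (10 distinct): (0,1) (0,2) (0,3) (0,4) (0,5) (1,0) (2,0) (3,0) (4,0) (5,0)

Answer: 10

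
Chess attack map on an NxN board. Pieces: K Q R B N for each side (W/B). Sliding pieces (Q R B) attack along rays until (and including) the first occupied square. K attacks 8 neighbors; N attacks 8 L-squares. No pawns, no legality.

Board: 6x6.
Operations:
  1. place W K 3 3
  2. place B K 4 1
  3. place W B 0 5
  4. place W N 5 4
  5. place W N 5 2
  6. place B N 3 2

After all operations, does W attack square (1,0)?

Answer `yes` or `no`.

Answer: no

Derivation:
Op 1: place WK@(3,3)
Op 2: place BK@(4,1)
Op 3: place WB@(0,5)
Op 4: place WN@(5,4)
Op 5: place WN@(5,2)
Op 6: place BN@(3,2)
Per-piece attacks for W:
  WB@(0,5): attacks (1,4) (2,3) (3,2) [ray(1,-1) blocked at (3,2)]
  WK@(3,3): attacks (3,4) (3,2) (4,3) (2,3) (4,4) (4,2) (2,4) (2,2)
  WN@(5,2): attacks (4,4) (3,3) (4,0) (3,1)
  WN@(5,4): attacks (3,5) (4,2) (3,3)
W attacks (1,0): no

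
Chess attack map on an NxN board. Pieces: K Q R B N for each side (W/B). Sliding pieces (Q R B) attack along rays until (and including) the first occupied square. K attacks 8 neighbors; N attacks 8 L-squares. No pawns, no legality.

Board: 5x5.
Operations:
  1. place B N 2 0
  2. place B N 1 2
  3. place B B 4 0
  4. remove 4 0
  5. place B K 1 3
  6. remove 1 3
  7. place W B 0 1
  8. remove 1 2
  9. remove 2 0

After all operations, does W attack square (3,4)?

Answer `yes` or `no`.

Op 1: place BN@(2,0)
Op 2: place BN@(1,2)
Op 3: place BB@(4,0)
Op 4: remove (4,0)
Op 5: place BK@(1,3)
Op 6: remove (1,3)
Op 7: place WB@(0,1)
Op 8: remove (1,2)
Op 9: remove (2,0)
Per-piece attacks for W:
  WB@(0,1): attacks (1,2) (2,3) (3,4) (1,0)
W attacks (3,4): yes

Answer: yes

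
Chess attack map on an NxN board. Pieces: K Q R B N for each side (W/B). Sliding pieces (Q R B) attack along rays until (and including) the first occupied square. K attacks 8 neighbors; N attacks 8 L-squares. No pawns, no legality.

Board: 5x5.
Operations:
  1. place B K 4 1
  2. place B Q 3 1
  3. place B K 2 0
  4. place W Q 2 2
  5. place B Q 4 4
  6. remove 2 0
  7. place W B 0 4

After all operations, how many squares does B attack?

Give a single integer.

Answer: 17

Derivation:
Op 1: place BK@(4,1)
Op 2: place BQ@(3,1)
Op 3: place BK@(2,0)
Op 4: place WQ@(2,2)
Op 5: place BQ@(4,4)
Op 6: remove (2,0)
Op 7: place WB@(0,4)
Per-piece attacks for B:
  BQ@(3,1): attacks (3,2) (3,3) (3,4) (3,0) (4,1) (2,1) (1,1) (0,1) (4,2) (4,0) (2,2) (2,0) [ray(1,0) blocked at (4,1); ray(-1,1) blocked at (2,2)]
  BK@(4,1): attacks (4,2) (4,0) (3,1) (3,2) (3,0)
  BQ@(4,4): attacks (4,3) (4,2) (4,1) (3,4) (2,4) (1,4) (0,4) (3,3) (2,2) [ray(0,-1) blocked at (4,1); ray(-1,0) blocked at (0,4); ray(-1,-1) blocked at (2,2)]
Union (17 distinct): (0,1) (0,4) (1,1) (1,4) (2,0) (2,1) (2,2) (2,4) (3,0) (3,1) (3,2) (3,3) (3,4) (4,0) (4,1) (4,2) (4,3)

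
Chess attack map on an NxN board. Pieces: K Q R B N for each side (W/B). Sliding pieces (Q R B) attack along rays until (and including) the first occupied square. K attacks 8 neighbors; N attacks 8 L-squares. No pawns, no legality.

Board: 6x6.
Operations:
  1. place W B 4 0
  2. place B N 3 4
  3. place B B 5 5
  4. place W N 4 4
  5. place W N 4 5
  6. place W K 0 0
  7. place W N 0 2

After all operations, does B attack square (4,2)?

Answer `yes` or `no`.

Answer: yes

Derivation:
Op 1: place WB@(4,0)
Op 2: place BN@(3,4)
Op 3: place BB@(5,5)
Op 4: place WN@(4,4)
Op 5: place WN@(4,5)
Op 6: place WK@(0,0)
Op 7: place WN@(0,2)
Per-piece attacks for B:
  BN@(3,4): attacks (5,5) (1,5) (4,2) (5,3) (2,2) (1,3)
  BB@(5,5): attacks (4,4) [ray(-1,-1) blocked at (4,4)]
B attacks (4,2): yes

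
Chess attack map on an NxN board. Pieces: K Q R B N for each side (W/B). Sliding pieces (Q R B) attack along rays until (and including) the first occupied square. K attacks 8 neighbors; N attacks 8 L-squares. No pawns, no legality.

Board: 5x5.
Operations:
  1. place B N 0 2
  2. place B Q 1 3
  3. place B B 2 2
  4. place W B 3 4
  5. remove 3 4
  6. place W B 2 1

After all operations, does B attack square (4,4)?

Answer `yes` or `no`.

Op 1: place BN@(0,2)
Op 2: place BQ@(1,3)
Op 3: place BB@(2,2)
Op 4: place WB@(3,4)
Op 5: remove (3,4)
Op 6: place WB@(2,1)
Per-piece attacks for B:
  BN@(0,2): attacks (1,4) (2,3) (1,0) (2,1)
  BQ@(1,3): attacks (1,4) (1,2) (1,1) (1,0) (2,3) (3,3) (4,3) (0,3) (2,4) (2,2) (0,4) (0,2) [ray(1,-1) blocked at (2,2); ray(-1,-1) blocked at (0,2)]
  BB@(2,2): attacks (3,3) (4,4) (3,1) (4,0) (1,3) (1,1) (0,0) [ray(-1,1) blocked at (1,3)]
B attacks (4,4): yes

Answer: yes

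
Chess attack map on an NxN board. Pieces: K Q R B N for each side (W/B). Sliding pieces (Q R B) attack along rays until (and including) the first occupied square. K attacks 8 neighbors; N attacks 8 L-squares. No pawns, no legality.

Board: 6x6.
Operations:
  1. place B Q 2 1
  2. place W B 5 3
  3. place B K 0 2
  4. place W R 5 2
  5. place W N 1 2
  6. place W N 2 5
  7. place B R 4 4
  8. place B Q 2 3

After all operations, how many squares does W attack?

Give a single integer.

Answer: 15

Derivation:
Op 1: place BQ@(2,1)
Op 2: place WB@(5,3)
Op 3: place BK@(0,2)
Op 4: place WR@(5,2)
Op 5: place WN@(1,2)
Op 6: place WN@(2,5)
Op 7: place BR@(4,4)
Op 8: place BQ@(2,3)
Per-piece attacks for W:
  WN@(1,2): attacks (2,4) (3,3) (0,4) (2,0) (3,1) (0,0)
  WN@(2,5): attacks (3,3) (4,4) (1,3) (0,4)
  WR@(5,2): attacks (5,3) (5,1) (5,0) (4,2) (3,2) (2,2) (1,2) [ray(0,1) blocked at (5,3); ray(-1,0) blocked at (1,2)]
  WB@(5,3): attacks (4,4) (4,2) (3,1) (2,0) [ray(-1,1) blocked at (4,4)]
Union (15 distinct): (0,0) (0,4) (1,2) (1,3) (2,0) (2,2) (2,4) (3,1) (3,2) (3,3) (4,2) (4,4) (5,0) (5,1) (5,3)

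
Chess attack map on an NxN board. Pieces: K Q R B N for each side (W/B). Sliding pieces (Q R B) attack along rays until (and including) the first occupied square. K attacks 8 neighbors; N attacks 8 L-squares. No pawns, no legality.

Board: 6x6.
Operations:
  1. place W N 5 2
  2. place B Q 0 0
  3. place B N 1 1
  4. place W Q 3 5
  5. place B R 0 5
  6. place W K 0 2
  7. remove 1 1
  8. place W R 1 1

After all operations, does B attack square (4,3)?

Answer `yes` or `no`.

Op 1: place WN@(5,2)
Op 2: place BQ@(0,0)
Op 3: place BN@(1,1)
Op 4: place WQ@(3,5)
Op 5: place BR@(0,5)
Op 6: place WK@(0,2)
Op 7: remove (1,1)
Op 8: place WR@(1,1)
Per-piece attacks for B:
  BQ@(0,0): attacks (0,1) (0,2) (1,0) (2,0) (3,0) (4,0) (5,0) (1,1) [ray(0,1) blocked at (0,2); ray(1,1) blocked at (1,1)]
  BR@(0,5): attacks (0,4) (0,3) (0,2) (1,5) (2,5) (3,5) [ray(0,-1) blocked at (0,2); ray(1,0) blocked at (3,5)]
B attacks (4,3): no

Answer: no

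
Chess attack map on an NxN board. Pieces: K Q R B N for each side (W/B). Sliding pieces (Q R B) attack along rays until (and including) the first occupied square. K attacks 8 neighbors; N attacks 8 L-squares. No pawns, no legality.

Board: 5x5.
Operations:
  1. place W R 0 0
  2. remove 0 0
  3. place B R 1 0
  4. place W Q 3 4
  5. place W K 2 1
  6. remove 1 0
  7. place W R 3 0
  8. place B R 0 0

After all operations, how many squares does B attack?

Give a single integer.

Answer: 7

Derivation:
Op 1: place WR@(0,0)
Op 2: remove (0,0)
Op 3: place BR@(1,0)
Op 4: place WQ@(3,4)
Op 5: place WK@(2,1)
Op 6: remove (1,0)
Op 7: place WR@(3,0)
Op 8: place BR@(0,0)
Per-piece attacks for B:
  BR@(0,0): attacks (0,1) (0,2) (0,3) (0,4) (1,0) (2,0) (3,0) [ray(1,0) blocked at (3,0)]
Union (7 distinct): (0,1) (0,2) (0,3) (0,4) (1,0) (2,0) (3,0)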